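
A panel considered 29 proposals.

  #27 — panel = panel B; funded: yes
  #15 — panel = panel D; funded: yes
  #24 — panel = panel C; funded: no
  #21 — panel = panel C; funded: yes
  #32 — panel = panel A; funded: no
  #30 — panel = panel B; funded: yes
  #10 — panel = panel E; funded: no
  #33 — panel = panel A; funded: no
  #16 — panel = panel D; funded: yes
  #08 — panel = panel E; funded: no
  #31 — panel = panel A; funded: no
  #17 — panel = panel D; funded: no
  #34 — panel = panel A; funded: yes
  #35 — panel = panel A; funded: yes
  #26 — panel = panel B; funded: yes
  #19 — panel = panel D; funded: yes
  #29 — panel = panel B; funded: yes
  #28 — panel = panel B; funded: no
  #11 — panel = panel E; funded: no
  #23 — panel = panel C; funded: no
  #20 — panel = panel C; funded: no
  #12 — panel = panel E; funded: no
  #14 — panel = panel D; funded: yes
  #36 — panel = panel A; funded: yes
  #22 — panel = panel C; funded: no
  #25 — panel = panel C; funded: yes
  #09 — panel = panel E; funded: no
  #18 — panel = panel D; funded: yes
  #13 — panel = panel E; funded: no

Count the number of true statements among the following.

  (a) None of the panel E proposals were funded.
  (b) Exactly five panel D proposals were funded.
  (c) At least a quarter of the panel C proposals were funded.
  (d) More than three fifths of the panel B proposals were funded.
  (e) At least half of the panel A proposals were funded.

5

(a) panel E: |A| = 6, |A ∩ B| = 0; needs A ∩ B = ∅ (|A ∩ B| = 0) — true.
(b) panel D: |A| = 6, |A ∩ B| = 5; needs |A ∩ B| = 5 — true.
(c) panel C: |A| = 6, |A ∩ B| = 2; needs |A ∩ B| / |A| ≥ 1/4 — true.
(d) panel B: |A| = 5, |A ∩ B| = 4; needs |A ∩ B| / |A| > 3/5 — true.
(e) panel A: |A| = 6, |A ∩ B| = 3; needs |A ∩ B| ≥ |A ∖ B| — true.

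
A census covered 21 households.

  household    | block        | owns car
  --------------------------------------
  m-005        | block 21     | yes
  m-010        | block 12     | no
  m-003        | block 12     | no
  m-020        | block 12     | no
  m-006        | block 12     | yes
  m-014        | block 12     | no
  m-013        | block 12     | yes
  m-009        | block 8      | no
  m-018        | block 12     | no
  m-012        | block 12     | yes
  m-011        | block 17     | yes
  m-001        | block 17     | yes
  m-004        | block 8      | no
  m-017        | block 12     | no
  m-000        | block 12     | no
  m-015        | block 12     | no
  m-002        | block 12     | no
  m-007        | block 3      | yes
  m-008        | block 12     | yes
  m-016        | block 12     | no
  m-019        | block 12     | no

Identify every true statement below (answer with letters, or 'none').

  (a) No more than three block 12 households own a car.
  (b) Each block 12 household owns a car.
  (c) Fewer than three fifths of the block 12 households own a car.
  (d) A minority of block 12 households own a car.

|A| = 15, |A ∩ B| = 4, |A ∖ B| = 11.
(a) |A ∩ B| ≤ 3: fails.
(b) A ⊆ B, i.e. every element of A is in B (|A ∖ B| = 0): fails.
(c) |A ∩ B| / |A| < 3/5: holds.
(d) |A ∩ B| < |A ∖ B|: holds.

(c), (d)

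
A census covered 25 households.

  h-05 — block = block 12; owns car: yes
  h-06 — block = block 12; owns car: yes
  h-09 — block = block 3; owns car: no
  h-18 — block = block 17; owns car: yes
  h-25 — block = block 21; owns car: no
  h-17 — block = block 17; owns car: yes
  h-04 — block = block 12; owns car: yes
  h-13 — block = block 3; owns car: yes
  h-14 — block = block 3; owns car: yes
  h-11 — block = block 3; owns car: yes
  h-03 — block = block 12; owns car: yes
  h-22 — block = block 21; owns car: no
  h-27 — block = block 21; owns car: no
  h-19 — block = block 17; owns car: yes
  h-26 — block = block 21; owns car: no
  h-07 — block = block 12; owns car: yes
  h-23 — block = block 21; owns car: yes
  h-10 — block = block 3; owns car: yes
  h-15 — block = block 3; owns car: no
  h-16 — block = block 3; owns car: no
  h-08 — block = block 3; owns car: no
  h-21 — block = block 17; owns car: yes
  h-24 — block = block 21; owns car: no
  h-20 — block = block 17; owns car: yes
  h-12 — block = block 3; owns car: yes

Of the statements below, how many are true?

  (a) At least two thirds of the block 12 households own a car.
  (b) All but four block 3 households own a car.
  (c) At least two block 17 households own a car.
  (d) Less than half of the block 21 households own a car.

(a) block 12: |A| = 5, |A ∩ B| = 5; needs |A ∩ B| / |A| ≥ 2/3 — true.
(b) block 3: |A| = 9, |A ∩ B| = 5; needs |A ∖ B| = 4 — true.
(c) block 17: |A| = 5, |A ∩ B| = 5; needs |A ∩ B| ≥ 2 — true.
(d) block 21: |A| = 6, |A ∩ B| = 1; needs |A ∩ B| < |A ∖ B| — true.

4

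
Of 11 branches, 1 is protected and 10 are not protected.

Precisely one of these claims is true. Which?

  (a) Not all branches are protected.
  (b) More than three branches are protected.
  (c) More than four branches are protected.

|A| = 11, |A ∩ B| = 1, |A ∖ B| = 10.
(a) requires A ⊄ B (|A ∖ B| ≥ 1): true.
(b) requires |A ∩ B| > 3: false.
(c) requires |A ∩ B| > 4: false.

(a)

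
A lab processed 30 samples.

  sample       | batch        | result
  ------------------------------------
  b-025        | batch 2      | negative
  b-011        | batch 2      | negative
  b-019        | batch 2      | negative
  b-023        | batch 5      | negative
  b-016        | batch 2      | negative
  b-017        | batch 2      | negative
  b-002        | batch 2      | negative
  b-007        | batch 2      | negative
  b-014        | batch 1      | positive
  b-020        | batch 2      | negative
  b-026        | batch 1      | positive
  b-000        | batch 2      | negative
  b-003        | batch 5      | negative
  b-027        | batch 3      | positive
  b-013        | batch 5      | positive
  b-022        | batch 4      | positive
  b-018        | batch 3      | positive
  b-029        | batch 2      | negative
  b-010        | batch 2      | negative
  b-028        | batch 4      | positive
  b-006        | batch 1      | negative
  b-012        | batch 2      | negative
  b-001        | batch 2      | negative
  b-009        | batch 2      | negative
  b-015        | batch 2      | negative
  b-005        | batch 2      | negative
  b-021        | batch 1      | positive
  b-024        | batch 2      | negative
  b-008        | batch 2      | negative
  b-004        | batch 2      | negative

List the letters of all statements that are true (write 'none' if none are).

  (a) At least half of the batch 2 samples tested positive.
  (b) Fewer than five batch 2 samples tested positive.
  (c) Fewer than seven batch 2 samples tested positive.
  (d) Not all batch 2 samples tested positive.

(b), (c), (d)

|A| = 19, |A ∩ B| = 0, |A ∖ B| = 19.
(a) |A ∩ B| ≥ |A ∖ B|: fails.
(b) |A ∩ B| < 5: holds.
(c) |A ∩ B| < 7: holds.
(d) A ⊄ B (|A ∖ B| ≥ 1): holds.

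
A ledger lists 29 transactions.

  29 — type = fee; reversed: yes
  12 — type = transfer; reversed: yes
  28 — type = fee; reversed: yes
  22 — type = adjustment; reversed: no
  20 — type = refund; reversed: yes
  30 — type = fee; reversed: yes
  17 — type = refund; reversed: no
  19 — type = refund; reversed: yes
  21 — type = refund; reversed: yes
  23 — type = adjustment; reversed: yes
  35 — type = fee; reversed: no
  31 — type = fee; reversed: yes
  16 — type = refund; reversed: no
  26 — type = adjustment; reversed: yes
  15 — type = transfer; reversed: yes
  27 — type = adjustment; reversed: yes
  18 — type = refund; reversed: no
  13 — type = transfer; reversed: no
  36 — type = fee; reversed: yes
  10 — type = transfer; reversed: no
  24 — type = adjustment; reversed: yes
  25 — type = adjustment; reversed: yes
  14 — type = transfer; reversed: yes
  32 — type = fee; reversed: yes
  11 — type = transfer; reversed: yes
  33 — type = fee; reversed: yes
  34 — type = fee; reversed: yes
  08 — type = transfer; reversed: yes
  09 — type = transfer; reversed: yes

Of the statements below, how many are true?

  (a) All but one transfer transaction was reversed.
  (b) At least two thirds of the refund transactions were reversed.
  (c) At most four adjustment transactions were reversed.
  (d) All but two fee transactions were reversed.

(a) transfer: |A| = 8, |A ∩ B| = 6; needs |A ∖ B| = 1 — false.
(b) refund: |A| = 6, |A ∩ B| = 3; needs |A ∩ B| / |A| ≥ 2/3 — false.
(c) adjustment: |A| = 6, |A ∩ B| = 5; needs |A ∩ B| ≤ 4 — false.
(d) fee: |A| = 9, |A ∩ B| = 8; needs |A ∖ B| = 2 — false.

0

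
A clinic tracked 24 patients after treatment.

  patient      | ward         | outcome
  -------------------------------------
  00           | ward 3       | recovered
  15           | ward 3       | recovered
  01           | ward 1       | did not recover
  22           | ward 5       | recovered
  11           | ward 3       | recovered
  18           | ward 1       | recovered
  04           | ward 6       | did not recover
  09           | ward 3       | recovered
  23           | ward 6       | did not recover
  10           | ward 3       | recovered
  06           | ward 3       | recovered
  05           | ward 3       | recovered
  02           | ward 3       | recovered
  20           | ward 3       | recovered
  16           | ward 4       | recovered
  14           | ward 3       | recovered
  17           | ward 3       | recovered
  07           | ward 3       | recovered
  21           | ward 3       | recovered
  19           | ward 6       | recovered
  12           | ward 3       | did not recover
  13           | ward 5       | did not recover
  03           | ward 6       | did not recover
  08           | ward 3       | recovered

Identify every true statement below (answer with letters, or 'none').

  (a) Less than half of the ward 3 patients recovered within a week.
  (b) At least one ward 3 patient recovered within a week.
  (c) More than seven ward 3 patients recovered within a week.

|A| = 15, |A ∩ B| = 14, |A ∖ B| = 1.
(a) |A ∩ B| < |A ∖ B|: fails.
(b) A ∩ B ≠ ∅ (|A ∩ B| ≥ 1): holds.
(c) |A ∩ B| > 7: holds.

(b), (c)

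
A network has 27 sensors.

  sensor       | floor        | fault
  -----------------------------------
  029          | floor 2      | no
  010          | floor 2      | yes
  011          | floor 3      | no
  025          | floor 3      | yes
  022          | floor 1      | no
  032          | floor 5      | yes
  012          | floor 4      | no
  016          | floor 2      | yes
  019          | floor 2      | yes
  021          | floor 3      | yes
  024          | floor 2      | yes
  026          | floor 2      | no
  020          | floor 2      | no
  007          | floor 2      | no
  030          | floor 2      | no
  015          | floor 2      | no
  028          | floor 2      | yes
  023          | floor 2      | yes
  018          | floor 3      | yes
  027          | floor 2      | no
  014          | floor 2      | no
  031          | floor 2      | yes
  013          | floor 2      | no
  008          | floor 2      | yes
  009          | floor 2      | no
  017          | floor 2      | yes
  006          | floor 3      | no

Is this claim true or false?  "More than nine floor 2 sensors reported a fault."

False

'More than nine floor 2 sensors reported a fault' holds iff |A ∩ B| > 9.
|A| = 19, |A ∩ B| = 9, |A ∖ B| = 10.
|A ∩ B| = 9, so the statement is false.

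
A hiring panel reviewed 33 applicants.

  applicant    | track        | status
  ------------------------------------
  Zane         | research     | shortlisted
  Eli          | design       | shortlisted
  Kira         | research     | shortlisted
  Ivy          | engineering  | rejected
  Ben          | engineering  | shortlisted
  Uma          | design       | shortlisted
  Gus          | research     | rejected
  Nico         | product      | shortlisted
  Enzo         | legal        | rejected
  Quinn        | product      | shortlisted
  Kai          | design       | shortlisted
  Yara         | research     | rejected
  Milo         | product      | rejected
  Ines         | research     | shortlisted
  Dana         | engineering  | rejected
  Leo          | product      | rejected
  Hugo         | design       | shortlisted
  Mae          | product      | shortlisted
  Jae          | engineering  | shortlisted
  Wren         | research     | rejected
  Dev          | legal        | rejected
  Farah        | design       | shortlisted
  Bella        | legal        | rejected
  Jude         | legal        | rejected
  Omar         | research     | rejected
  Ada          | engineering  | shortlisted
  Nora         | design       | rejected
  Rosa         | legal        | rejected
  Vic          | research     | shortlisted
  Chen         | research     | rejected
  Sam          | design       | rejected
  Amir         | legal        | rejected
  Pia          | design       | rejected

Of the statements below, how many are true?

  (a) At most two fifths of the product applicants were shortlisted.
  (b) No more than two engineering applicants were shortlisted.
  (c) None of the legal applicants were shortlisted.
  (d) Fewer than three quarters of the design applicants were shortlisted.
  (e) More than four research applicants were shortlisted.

2

(a) product: |A| = 5, |A ∩ B| = 3; needs |A ∩ B| / |A| ≤ 2/5 — false.
(b) engineering: |A| = 5, |A ∩ B| = 3; needs |A ∩ B| ≤ 2 — false.
(c) legal: |A| = 6, |A ∩ B| = 0; needs A ∩ B = ∅ (|A ∩ B| = 0) — true.
(d) design: |A| = 8, |A ∩ B| = 5; needs |A ∩ B| / |A| < 3/4 — true.
(e) research: |A| = 9, |A ∩ B| = 4; needs |A ∩ B| > 4 — false.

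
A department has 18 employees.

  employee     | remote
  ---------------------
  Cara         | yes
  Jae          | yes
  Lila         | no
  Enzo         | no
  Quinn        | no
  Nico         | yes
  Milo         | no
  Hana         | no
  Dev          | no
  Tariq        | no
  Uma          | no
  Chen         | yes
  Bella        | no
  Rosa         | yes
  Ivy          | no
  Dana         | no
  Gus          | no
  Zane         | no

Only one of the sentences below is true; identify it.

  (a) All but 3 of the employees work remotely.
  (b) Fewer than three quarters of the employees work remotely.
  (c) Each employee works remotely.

|A| = 18, |A ∩ B| = 5, |A ∖ B| = 13.
(a) requires |A ∖ B| = 3: false.
(b) requires |A ∩ B| / |A| < 3/4: true.
(c) requires A ⊆ B, i.e. every element of A is in B (|A ∖ B| = 0): false.

(b)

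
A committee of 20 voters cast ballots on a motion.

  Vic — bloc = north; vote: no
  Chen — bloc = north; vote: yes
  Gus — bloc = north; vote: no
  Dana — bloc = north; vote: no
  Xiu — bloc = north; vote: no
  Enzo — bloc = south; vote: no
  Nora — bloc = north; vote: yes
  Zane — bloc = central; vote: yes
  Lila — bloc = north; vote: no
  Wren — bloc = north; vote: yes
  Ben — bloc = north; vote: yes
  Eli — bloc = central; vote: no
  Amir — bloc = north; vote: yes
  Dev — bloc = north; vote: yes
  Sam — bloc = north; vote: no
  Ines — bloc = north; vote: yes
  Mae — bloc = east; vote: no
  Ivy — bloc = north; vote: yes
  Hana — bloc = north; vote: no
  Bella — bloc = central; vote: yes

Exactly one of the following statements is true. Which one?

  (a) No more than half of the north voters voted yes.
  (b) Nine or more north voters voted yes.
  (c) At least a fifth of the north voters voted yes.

|A| = 15, |A ∩ B| = 8, |A ∖ B| = 7.
(a) requires |A ∩ B| ≤ |A ∖ B|: false.
(b) requires |A ∩ B| ≥ 9: false.
(c) requires |A ∩ B| / |A| ≥ 1/5: true.

(c)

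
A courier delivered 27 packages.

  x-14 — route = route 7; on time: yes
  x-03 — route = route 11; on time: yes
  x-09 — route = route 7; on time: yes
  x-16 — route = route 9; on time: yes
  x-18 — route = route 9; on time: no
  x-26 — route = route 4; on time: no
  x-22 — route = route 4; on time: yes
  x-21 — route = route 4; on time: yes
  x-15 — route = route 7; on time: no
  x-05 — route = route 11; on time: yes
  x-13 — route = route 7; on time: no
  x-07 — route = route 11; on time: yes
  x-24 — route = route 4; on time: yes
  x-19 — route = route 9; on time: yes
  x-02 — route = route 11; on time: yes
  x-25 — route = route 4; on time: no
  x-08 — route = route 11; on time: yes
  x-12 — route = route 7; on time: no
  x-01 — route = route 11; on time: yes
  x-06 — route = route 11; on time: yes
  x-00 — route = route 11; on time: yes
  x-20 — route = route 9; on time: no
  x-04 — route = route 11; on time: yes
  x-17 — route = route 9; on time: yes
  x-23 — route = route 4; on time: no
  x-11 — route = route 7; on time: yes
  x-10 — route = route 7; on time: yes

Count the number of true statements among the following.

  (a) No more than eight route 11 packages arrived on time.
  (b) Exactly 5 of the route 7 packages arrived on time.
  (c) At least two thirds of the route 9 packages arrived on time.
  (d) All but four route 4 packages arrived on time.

0

(a) route 11: |A| = 9, |A ∩ B| = 9; needs |A ∩ B| ≤ 8 — false.
(b) route 7: |A| = 7, |A ∩ B| = 4; needs |A ∩ B| = 5 — false.
(c) route 9: |A| = 5, |A ∩ B| = 3; needs |A ∩ B| / |A| ≥ 2/3 — false.
(d) route 4: |A| = 6, |A ∩ B| = 3; needs |A ∖ B| = 4 — false.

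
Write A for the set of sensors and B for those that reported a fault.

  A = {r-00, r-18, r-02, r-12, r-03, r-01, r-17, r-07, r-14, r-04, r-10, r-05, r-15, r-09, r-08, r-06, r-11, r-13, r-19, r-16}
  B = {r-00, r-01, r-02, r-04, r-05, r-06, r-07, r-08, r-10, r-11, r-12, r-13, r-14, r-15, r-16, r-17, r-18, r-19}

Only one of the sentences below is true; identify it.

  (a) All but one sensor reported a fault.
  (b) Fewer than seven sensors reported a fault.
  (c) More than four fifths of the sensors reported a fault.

|A| = 20, |A ∩ B| = 18, |A ∖ B| = 2.
(a) requires |A ∖ B| = 1: false.
(b) requires |A ∩ B| < 7: false.
(c) requires |A ∩ B| / |A| > 4/5: true.

(c)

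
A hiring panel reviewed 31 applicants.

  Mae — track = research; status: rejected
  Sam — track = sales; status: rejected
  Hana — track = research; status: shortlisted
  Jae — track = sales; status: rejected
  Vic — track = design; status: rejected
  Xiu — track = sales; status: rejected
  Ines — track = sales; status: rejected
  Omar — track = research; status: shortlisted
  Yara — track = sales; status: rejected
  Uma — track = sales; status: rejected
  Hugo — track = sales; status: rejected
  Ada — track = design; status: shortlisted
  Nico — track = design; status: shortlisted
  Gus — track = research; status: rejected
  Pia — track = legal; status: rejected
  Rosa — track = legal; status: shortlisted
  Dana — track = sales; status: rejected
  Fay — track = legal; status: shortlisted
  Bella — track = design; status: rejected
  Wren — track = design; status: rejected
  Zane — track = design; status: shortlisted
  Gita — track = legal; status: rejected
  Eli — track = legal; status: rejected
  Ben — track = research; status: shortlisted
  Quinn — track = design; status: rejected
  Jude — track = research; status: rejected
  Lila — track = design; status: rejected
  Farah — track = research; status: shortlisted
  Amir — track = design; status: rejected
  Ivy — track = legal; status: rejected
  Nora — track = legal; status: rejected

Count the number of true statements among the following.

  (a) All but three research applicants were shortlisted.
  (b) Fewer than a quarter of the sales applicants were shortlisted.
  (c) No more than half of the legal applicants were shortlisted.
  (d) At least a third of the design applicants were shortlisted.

(a) research: |A| = 7, |A ∩ B| = 4; needs |A ∖ B| = 3 — true.
(b) sales: |A| = 8, |A ∩ B| = 0; needs |A ∩ B| / |A| < 1/4 — true.
(c) legal: |A| = 7, |A ∩ B| = 2; needs |A ∩ B| ≤ |A ∖ B| — true.
(d) design: |A| = 9, |A ∩ B| = 3; needs |A ∩ B| / |A| ≥ 1/3 — true.

4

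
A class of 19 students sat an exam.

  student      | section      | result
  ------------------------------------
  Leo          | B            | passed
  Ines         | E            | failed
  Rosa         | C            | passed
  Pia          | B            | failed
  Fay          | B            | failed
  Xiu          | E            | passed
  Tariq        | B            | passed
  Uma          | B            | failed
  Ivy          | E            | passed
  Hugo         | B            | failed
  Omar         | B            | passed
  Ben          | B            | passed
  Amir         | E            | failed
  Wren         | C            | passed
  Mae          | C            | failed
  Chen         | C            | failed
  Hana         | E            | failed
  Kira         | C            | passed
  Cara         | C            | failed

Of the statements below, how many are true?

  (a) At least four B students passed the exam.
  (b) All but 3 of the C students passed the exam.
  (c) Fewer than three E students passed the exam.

3

(a) B: |A| = 8, |A ∩ B| = 4; needs |A ∩ B| ≥ 4 — true.
(b) C: |A| = 6, |A ∩ B| = 3; needs |A ∖ B| = 3 — true.
(c) E: |A| = 5, |A ∩ B| = 2; needs |A ∩ B| < 3 — true.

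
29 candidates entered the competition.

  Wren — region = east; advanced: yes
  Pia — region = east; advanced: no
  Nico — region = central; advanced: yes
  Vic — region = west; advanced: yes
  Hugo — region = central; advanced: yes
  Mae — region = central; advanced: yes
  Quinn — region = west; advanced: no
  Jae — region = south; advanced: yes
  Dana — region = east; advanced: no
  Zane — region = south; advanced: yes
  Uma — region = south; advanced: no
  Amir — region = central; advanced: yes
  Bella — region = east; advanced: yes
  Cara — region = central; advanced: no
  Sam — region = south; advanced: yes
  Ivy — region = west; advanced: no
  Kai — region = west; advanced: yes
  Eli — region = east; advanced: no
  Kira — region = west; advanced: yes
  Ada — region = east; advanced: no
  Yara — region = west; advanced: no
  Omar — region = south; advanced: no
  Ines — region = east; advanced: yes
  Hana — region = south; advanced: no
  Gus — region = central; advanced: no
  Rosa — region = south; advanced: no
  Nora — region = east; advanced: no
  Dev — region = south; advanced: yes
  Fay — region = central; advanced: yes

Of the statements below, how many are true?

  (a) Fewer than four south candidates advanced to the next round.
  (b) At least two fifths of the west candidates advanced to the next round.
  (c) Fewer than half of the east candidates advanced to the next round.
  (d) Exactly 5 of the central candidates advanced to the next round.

3

(a) south: |A| = 8, |A ∩ B| = 4; needs |A ∩ B| < 4 — false.
(b) west: |A| = 6, |A ∩ B| = 3; needs |A ∩ B| / |A| ≥ 2/5 — true.
(c) east: |A| = 8, |A ∩ B| = 3; needs |A ∩ B| < |A ∖ B| — true.
(d) central: |A| = 7, |A ∩ B| = 5; needs |A ∩ B| = 5 — true.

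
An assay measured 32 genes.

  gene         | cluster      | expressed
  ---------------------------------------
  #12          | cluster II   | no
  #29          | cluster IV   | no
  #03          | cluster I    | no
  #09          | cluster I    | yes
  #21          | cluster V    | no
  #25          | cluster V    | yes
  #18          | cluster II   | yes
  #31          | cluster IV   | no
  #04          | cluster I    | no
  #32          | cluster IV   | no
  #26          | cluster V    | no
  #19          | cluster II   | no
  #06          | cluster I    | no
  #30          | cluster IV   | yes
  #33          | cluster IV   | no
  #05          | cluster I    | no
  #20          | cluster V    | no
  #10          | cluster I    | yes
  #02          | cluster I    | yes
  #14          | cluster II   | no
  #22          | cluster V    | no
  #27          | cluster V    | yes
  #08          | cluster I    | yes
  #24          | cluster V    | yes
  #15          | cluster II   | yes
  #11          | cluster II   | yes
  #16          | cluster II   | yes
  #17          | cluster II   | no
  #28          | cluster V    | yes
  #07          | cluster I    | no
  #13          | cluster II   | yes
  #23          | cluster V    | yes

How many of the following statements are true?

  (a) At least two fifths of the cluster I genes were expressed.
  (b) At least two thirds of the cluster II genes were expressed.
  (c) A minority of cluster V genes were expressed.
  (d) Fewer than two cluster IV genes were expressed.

(a) cluster I: |A| = 9, |A ∩ B| = 4; needs |A ∩ B| / |A| ≥ 2/5 — true.
(b) cluster II: |A| = 9, |A ∩ B| = 5; needs |A ∩ B| / |A| ≥ 2/3 — false.
(c) cluster V: |A| = 9, |A ∩ B| = 5; needs |A ∩ B| < |A ∖ B| — false.
(d) cluster IV: |A| = 5, |A ∩ B| = 1; needs |A ∩ B| < 2 — true.

2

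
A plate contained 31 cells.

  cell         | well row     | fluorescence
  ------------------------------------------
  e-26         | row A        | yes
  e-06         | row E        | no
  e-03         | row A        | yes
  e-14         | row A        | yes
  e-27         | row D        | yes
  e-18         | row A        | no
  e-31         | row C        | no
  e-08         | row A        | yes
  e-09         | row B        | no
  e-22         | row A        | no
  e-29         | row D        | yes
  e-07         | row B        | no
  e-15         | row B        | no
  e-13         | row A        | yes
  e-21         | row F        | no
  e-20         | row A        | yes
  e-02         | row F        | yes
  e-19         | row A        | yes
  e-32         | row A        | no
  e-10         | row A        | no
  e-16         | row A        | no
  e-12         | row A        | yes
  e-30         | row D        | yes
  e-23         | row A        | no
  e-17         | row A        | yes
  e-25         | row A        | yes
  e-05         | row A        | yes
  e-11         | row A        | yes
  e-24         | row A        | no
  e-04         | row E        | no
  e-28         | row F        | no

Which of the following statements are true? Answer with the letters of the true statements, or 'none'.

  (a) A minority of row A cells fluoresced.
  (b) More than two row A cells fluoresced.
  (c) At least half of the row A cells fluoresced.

|A| = 19, |A ∩ B| = 12, |A ∖ B| = 7.
(a) |A ∩ B| < |A ∖ B|: fails.
(b) |A ∩ B| > 2: holds.
(c) |A ∩ B| ≥ |A ∖ B|: holds.

(b), (c)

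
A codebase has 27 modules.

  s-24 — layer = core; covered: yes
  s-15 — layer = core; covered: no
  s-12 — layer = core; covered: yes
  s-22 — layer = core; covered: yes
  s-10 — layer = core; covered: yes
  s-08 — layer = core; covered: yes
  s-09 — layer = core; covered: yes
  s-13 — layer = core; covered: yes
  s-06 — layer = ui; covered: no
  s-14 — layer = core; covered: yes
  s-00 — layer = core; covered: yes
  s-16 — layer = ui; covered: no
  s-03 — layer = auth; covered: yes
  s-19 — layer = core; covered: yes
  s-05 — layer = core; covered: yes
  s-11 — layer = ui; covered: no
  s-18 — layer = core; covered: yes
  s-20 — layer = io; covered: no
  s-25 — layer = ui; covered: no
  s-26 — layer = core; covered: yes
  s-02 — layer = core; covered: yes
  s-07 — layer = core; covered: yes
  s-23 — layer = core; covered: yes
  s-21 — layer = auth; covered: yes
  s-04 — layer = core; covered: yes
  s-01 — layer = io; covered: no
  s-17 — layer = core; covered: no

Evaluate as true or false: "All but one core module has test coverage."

'All but one core module has test coverage' holds iff |A ∖ B| = 1.
|A| = 19, |A ∩ B| = 17, |A ∖ B| = 2.
|A ∖ B| = 2, so the statement is false.

False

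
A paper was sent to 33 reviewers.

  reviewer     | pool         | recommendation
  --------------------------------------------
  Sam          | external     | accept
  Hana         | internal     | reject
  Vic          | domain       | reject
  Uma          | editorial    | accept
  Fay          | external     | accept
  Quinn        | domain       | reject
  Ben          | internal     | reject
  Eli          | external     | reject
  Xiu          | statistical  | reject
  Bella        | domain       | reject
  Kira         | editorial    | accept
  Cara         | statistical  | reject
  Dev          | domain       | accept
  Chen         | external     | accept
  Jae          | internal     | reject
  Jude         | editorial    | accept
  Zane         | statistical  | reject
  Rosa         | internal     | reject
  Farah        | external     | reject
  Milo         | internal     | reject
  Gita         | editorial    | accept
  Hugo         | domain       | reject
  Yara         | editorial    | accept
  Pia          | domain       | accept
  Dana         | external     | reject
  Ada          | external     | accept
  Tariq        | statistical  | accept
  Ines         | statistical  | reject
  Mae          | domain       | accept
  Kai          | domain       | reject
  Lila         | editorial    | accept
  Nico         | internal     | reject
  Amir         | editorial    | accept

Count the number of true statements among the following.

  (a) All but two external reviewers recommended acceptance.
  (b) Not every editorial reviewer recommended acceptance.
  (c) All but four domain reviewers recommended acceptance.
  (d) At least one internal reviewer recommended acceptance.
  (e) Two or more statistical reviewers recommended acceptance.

0

(a) external: |A| = 7, |A ∩ B| = 4; needs |A ∖ B| = 2 — false.
(b) editorial: |A| = 7, |A ∩ B| = 7; needs A ⊄ B (|A ∖ B| ≥ 1) — false.
(c) domain: |A| = 8, |A ∩ B| = 3; needs |A ∖ B| = 4 — false.
(d) internal: |A| = 6, |A ∩ B| = 0; needs A ∩ B ≠ ∅ (|A ∩ B| ≥ 1) — false.
(e) statistical: |A| = 5, |A ∩ B| = 1; needs |A ∩ B| ≥ 2 — false.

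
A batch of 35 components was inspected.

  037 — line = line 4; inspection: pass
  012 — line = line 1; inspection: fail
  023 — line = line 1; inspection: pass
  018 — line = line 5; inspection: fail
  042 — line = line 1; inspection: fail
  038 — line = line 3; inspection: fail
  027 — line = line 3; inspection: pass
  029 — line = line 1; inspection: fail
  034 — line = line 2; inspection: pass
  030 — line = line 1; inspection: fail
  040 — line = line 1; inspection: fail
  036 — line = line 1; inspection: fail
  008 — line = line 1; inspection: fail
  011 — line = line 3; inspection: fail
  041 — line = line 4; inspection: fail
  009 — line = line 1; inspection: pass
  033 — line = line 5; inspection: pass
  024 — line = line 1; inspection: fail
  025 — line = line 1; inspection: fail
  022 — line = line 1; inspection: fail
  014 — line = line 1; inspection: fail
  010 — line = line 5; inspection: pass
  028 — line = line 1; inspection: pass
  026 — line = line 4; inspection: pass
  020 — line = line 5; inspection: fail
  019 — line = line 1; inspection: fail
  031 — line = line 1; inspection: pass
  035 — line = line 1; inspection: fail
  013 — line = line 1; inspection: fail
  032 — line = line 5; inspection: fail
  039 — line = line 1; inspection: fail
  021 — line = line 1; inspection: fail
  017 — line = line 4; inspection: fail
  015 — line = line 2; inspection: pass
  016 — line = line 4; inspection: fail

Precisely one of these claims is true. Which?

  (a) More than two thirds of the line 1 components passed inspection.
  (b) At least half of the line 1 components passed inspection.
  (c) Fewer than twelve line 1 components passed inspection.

(c)

|A| = 20, |A ∩ B| = 4, |A ∖ B| = 16.
(a) requires |A ∩ B| / |A| > 2/3: false.
(b) requires |A ∩ B| ≥ |A ∖ B|: false.
(c) requires |A ∩ B| < 12: true.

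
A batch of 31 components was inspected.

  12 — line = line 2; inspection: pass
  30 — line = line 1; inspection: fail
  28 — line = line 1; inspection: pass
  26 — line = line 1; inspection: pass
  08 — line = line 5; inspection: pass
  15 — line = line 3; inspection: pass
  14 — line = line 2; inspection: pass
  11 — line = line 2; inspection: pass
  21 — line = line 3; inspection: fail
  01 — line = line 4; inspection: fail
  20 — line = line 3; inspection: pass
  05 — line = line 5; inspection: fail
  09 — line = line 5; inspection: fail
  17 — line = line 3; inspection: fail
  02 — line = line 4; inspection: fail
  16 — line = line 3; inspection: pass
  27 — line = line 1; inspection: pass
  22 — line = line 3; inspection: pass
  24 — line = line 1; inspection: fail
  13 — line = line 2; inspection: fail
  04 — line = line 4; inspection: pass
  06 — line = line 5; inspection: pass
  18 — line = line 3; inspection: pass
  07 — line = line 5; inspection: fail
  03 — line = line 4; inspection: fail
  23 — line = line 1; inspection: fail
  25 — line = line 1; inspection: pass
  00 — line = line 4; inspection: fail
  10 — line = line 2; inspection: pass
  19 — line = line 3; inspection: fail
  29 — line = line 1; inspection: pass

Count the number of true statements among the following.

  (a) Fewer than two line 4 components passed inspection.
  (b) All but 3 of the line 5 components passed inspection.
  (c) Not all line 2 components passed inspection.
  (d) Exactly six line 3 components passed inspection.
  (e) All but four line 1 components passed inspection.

(a) line 4: |A| = 5, |A ∩ B| = 1; needs |A ∩ B| < 2 — true.
(b) line 5: |A| = 5, |A ∩ B| = 2; needs |A ∖ B| = 3 — true.
(c) line 2: |A| = 5, |A ∩ B| = 4; needs A ⊄ B (|A ∖ B| ≥ 1) — true.
(d) line 3: |A| = 8, |A ∩ B| = 5; needs |A ∩ B| = 6 — false.
(e) line 1: |A| = 8, |A ∩ B| = 5; needs |A ∖ B| = 4 — false.

3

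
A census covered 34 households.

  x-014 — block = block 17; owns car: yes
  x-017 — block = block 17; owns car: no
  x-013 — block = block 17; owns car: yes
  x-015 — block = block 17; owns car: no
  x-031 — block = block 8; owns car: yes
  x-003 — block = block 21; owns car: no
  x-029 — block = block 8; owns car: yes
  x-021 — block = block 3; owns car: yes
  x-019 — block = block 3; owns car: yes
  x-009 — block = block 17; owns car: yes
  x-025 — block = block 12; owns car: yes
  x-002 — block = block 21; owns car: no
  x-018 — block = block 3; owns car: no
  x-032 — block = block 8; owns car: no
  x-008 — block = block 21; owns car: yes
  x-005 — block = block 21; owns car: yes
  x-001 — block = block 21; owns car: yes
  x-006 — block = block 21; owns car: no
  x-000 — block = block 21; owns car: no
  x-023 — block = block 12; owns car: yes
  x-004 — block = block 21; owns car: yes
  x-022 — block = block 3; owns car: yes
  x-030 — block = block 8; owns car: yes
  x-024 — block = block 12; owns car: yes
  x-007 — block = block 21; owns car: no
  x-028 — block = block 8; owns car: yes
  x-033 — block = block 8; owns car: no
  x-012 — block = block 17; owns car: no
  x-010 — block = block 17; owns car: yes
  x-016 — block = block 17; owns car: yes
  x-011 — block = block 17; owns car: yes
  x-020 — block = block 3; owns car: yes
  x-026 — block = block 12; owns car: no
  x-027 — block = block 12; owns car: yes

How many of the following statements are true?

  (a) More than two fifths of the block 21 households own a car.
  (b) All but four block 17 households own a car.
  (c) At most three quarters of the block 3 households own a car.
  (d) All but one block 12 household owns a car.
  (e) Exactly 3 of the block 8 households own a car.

(a) block 21: |A| = 9, |A ∩ B| = 4; needs |A ∩ B| / |A| > 2/5 — true.
(b) block 17: |A| = 9, |A ∩ B| = 6; needs |A ∖ B| = 4 — false.
(c) block 3: |A| = 5, |A ∩ B| = 4; needs |A ∩ B| / |A| ≤ 3/4 — false.
(d) block 12: |A| = 5, |A ∩ B| = 4; needs |A ∖ B| = 1 — true.
(e) block 8: |A| = 6, |A ∩ B| = 4; needs |A ∩ B| = 3 — false.

2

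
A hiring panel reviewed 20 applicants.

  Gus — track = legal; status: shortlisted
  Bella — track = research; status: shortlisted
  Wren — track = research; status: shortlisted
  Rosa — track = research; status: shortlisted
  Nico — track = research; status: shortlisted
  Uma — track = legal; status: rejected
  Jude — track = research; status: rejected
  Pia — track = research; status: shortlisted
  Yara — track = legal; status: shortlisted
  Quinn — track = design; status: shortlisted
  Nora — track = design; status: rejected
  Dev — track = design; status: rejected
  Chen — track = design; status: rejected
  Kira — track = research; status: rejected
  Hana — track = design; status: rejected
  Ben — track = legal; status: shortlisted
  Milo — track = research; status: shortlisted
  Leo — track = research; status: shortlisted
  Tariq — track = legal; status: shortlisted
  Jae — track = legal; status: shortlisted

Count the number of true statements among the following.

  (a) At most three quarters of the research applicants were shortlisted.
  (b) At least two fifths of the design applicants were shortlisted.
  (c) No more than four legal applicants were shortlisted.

(a) research: |A| = 9, |A ∩ B| = 7; needs |A ∩ B| / |A| ≤ 3/4 — false.
(b) design: |A| = 5, |A ∩ B| = 1; needs |A ∩ B| / |A| ≥ 2/5 — false.
(c) legal: |A| = 6, |A ∩ B| = 5; needs |A ∩ B| ≤ 4 — false.

0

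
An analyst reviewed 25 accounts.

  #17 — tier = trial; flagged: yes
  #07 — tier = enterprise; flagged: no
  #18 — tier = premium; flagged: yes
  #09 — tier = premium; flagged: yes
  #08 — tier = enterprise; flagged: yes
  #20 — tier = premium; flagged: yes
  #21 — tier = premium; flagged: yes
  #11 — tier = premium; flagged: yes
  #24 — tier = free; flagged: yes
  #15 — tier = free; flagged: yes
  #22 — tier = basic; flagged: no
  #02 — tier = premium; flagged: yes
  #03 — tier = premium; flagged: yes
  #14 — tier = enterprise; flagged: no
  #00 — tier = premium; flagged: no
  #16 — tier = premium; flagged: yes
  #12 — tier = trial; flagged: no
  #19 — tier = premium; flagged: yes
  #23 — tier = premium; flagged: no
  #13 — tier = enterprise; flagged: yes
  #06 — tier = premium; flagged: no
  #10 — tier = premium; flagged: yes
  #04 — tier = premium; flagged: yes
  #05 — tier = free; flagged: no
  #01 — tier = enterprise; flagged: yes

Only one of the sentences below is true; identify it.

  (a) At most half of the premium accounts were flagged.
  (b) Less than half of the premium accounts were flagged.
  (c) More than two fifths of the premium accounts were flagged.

(c)

|A| = 14, |A ∩ B| = 11, |A ∖ B| = 3.
(a) requires |A ∩ B| ≤ |A ∖ B|: false.
(b) requires |A ∩ B| < |A ∖ B|: false.
(c) requires |A ∩ B| / |A| > 2/5: true.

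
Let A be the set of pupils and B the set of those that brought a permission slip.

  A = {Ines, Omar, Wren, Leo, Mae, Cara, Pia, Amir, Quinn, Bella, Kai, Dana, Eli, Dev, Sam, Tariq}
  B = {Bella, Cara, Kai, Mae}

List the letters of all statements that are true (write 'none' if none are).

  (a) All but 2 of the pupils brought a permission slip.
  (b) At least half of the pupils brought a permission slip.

none

|A| = 16, |A ∩ B| = 4, |A ∖ B| = 12.
(a) |A ∖ B| = 2: fails.
(b) |A ∩ B| ≥ |A ∖ B|: fails.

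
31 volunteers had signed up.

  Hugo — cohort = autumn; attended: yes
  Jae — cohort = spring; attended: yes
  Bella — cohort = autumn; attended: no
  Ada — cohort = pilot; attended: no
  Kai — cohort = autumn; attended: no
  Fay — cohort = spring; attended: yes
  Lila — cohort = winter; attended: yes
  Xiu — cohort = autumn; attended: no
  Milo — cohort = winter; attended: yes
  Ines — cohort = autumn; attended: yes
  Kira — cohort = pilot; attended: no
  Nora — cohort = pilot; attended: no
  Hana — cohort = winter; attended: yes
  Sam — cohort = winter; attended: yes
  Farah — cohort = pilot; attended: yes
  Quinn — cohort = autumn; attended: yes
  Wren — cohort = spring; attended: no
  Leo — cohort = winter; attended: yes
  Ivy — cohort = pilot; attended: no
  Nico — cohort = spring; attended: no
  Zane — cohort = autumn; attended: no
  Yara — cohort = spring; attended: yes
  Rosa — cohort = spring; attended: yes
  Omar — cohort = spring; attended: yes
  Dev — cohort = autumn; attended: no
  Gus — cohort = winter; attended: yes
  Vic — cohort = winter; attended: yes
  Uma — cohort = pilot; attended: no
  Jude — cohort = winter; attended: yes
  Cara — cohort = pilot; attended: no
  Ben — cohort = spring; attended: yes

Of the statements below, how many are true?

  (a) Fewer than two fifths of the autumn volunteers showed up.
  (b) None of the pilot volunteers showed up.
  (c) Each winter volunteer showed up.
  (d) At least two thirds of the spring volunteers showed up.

3

(a) autumn: |A| = 8, |A ∩ B| = 3; needs |A ∩ B| / |A| < 2/5 — true.
(b) pilot: |A| = 7, |A ∩ B| = 1; needs A ∩ B = ∅ (|A ∩ B| = 0) — false.
(c) winter: |A| = 8, |A ∩ B| = 8; needs A ⊆ B, i.e. every element of A is in B (|A ∖ B| = 0) — true.
(d) spring: |A| = 8, |A ∩ B| = 6; needs |A ∩ B| / |A| ≥ 2/3 — true.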